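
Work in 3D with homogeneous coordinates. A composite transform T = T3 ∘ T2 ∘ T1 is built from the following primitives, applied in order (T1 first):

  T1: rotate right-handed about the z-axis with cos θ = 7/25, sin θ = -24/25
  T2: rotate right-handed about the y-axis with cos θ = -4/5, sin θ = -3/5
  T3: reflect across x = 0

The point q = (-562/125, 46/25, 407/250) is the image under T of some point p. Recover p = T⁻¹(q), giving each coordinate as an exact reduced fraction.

T1 = [7/25 24/25 0 0; -24/25 7/25 0 0; 0 0 1 0; 0 0 0 1]
T2·T1 = [-28/125 -96/125 -3/5 0; -24/25 7/25 0 0; 21/125 72/125 -4/5 0; 0 0 0 1]
T3·…·T1 = [28/125 96/125 3/5 0; -24/25 7/25 0 0; 21/125 72/125 -4/5 0; 0 0 0 1]
det M = -1; M⁻¹ = [28/125 -24/25 21/125 0; 96/125 7/25 72/125 0; 3/5 0 -4/5 0; 0 0 0 1]
M⁻¹ · (-562/125, 46/25, 407/250)ᵀ = (-5/2, -2, -4)ᵀ

p = (-5/2, -2, -4)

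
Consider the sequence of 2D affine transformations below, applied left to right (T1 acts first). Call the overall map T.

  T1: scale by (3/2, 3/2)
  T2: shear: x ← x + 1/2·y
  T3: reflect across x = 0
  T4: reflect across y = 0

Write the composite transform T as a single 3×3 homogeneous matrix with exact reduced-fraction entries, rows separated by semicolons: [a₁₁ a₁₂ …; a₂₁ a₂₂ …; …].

T1 = [3/2 0 0; 0 3/2 0; 0 0 1]
T2·T1 = [3/2 3/4 0; 0 3/2 0; 0 0 1]
T3·…·T1 = [-3/2 -3/4 0; 0 3/2 0; 0 0 1]
T4·…·T1 = [-3/2 -3/4 0; 0 -3/2 0; 0 0 1]

T = [-3/2 -3/4 0; 0 -3/2 0; 0 0 1]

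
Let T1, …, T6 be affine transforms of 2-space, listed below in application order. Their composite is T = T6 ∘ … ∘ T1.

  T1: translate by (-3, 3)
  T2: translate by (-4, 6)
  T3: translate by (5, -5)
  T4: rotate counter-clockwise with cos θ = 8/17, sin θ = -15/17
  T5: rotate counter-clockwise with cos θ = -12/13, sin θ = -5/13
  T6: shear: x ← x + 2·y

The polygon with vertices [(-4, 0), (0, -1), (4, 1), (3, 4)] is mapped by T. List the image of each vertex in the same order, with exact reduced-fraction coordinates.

T1 translate by (-3, 3): (-4, 0) → (-7, 3); (0, -1) → (-3, 2); (4, 1) → (1, 4); (3, 4) → (0, 7)
T2 translate by (-4, 6): (-7, 3) → (-11, 9); (-3, 2) → (-7, 8); (1, 4) → (-3, 10); (0, 7) → (-4, 13)
T3 translate by (5, -5): (-11, 9) → (-6, 4); (-7, 8) → (-2, 3); (-3, 10) → (2, 5); (-4, 13) → (1, 8)
T4 rotate counter-clockwise with cos θ = 8/17, sin θ = -15/17: (-6, 4) → (12/17, 122/17); (-2, 3) → (29/17, 54/17); (2, 5) → (91/17, 10/17); (1, 8) → (128/17, 49/17)
T5 rotate counter-clockwise with cos θ = -12/13, sin θ = -5/13: (12/17, 122/17) → (466/221, -1524/221); (29/17, 54/17) → (-6/17, -61/17); (91/17, 10/17) → (-1042/221, -575/221); (128/17, 49/17) → (-1291/221, -1228/221)
T6 shear: x ← x + 2·y: (466/221, -1524/221) → (-2582/221, -1524/221); (-6/17, -61/17) → (-128/17, -61/17); (-1042/221, -575/221) → (-2192/221, -575/221); (-1291/221, -1228/221) → (-3747/221, -1228/221)

image vertices: (-2582/221, -1524/221), (-128/17, -61/17), (-2192/221, -575/221), (-3747/221, -1228/221)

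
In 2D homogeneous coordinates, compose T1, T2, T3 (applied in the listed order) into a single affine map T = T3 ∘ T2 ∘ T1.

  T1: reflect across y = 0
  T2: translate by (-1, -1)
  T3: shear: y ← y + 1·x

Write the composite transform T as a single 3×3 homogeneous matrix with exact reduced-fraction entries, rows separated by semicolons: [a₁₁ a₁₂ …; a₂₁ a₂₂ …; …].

T = [1 0 -1; 1 -1 -2; 0 0 1]

T1 = [1 0 0; 0 -1 0; 0 0 1]
T2·T1 = [1 0 -1; 0 -1 -1; 0 0 1]
T3·…·T1 = [1 0 -1; 1 -1 -2; 0 0 1]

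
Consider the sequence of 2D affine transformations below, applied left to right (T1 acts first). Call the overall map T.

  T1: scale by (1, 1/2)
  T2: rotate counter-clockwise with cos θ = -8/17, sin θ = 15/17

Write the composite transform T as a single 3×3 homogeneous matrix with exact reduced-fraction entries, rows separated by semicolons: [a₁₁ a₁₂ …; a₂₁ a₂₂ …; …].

T1 = [1 0 0; 0 1/2 0; 0 0 1]
T2·T1 = [-8/17 -15/34 0; 15/17 -4/17 0; 0 0 1]

T = [-8/17 -15/34 0; 15/17 -4/17 0; 0 0 1]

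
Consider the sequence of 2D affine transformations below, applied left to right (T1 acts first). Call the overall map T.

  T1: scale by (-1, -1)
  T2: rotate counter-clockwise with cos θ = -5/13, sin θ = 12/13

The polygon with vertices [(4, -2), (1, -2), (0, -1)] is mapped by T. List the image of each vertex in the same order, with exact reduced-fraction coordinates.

image vertices: (-4/13, -58/13), (-19/13, -22/13), (-12/13, -5/13)

T1 scale by (-1, -1): (4, -2) → (-4, 2); (1, -2) → (-1, 2); (0, -1) → (0, 1)
T2 rotate counter-clockwise with cos θ = -5/13, sin θ = 12/13: (-4, 2) → (-4/13, -58/13); (-1, 2) → (-19/13, -22/13); (0, 1) → (-12/13, -5/13)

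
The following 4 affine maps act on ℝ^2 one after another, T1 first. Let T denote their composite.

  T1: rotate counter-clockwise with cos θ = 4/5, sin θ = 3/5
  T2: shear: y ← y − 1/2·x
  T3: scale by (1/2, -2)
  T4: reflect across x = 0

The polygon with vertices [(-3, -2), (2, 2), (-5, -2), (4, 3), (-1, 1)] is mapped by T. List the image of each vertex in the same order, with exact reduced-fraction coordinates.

T1 rotate counter-clockwise with cos θ = 4/5, sin θ = 3/5: (-3, -2) → (-6/5, -17/5); (2, 2) → (2/5, 14/5); (-5, -2) → (-14/5, -23/5); (4, 3) → (7/5, 24/5); (-1, 1) → (-7/5, 1/5)
T2 shear: y ← y − 1/2·x: (-6/5, -17/5) → (-6/5, -14/5); (2/5, 14/5) → (2/5, 13/5); (-14/5, -23/5) → (-14/5, -16/5); (7/5, 24/5) → (7/5, 41/10); (-7/5, 1/5) → (-7/5, 9/10)
T3 scale by (1/2, -2): (-6/5, -14/5) → (-3/5, 28/5); (2/5, 13/5) → (1/5, -26/5); (-14/5, -16/5) → (-7/5, 32/5); (7/5, 41/10) → (7/10, -41/5); (-7/5, 9/10) → (-7/10, -9/5)
T4 reflect across x = 0: (-3/5, 28/5) → (3/5, 28/5); (1/5, -26/5) → (-1/5, -26/5); (-7/5, 32/5) → (7/5, 32/5); (7/10, -41/5) → (-7/10, -41/5); (-7/10, -9/5) → (7/10, -9/5)

image vertices: (3/5, 28/5), (-1/5, -26/5), (7/5, 32/5), (-7/10, -41/5), (7/10, -9/5)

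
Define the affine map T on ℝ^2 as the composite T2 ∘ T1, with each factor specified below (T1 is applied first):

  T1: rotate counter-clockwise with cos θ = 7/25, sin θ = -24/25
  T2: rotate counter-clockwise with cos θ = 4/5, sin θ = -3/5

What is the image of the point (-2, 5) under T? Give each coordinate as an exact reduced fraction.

T(p) = (673/125, 14/125)

T1 rotate counter-clockwise with cos θ = 7/25, sin θ = -24/25: (-2, 5) → (106/25, 83/25)
T2 rotate counter-clockwise with cos θ = 4/5, sin θ = -3/5: (106/25, 83/25) → (673/125, 14/125)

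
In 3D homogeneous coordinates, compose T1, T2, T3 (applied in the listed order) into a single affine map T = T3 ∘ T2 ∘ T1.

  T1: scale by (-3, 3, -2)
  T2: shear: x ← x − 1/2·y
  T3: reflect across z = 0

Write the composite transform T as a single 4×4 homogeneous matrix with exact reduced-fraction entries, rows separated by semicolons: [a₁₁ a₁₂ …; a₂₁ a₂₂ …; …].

T1 = [-3 0 0 0; 0 3 0 0; 0 0 -2 0; 0 0 0 1]
T2·T1 = [-3 -3/2 0 0; 0 3 0 0; 0 0 -2 0; 0 0 0 1]
T3·…·T1 = [-3 -3/2 0 0; 0 3 0 0; 0 0 2 0; 0 0 0 1]

T = [-3 -3/2 0 0; 0 3 0 0; 0 0 2 0; 0 0 0 1]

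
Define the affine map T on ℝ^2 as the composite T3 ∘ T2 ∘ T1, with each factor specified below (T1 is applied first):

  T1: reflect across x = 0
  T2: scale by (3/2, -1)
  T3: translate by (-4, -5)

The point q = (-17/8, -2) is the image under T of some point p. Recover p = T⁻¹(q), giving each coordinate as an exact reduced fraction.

p = (-5/4, -3)

T1 = [-1 0 0; 0 1 0; 0 0 1]
T2·T1 = [-3/2 0 0; 0 -1 0; 0 0 1]
T3·…·T1 = [-3/2 0 -4; 0 -1 -5; 0 0 1]
det M = 3/2; M⁻¹ = [-2/3 0 -8/3; 0 -1 -5; 0 0 1]
M⁻¹ · (-17/8, -2)ᵀ = (-5/4, -3)ᵀ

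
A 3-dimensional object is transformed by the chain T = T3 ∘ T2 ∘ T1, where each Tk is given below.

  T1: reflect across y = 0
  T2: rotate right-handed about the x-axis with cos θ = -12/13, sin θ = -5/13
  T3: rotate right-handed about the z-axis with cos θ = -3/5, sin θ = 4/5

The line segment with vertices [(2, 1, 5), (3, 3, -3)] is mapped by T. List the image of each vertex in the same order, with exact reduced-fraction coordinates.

T1 reflect across y = 0: (2, 1, 5) → (2, -1, 5); (3, 3, -3) → (3, -3, -3)
T2 rotate right-handed about the x-axis with cos θ = -12/13, sin θ = -5/13: (2, -1, 5) → (2, 37/13, -55/13); (3, -3, -3) → (3, 21/13, 51/13)
T3 rotate right-handed about the z-axis with cos θ = -3/5, sin θ = 4/5: (2, 37/13, -55/13) → (-226/65, -7/65, -55/13); (3, 21/13, 51/13) → (-201/65, 93/65, 51/13)

image vertices: (-226/65, -7/65, -55/13), (-201/65, 93/65, 51/13)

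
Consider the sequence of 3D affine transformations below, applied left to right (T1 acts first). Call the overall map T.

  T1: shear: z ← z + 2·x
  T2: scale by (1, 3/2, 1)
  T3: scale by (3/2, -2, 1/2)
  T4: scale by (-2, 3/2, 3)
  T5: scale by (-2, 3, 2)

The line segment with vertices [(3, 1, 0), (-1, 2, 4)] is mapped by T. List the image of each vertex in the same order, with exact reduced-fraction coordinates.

T1 shear: z ← z + 2·x: (3, 1, 0) → (3, 1, 6); (-1, 2, 4) → (-1, 2, 2)
T2 scale by (1, 3/2, 1): (3, 1, 6) → (3, 3/2, 6); (-1, 2, 2) → (-1, 3, 2)
T3 scale by (3/2, -2, 1/2): (3, 3/2, 6) → (9/2, -3, 3); (-1, 3, 2) → (-3/2, -6, 1)
T4 scale by (-2, 3/2, 3): (9/2, -3, 3) → (-9, -9/2, 9); (-3/2, -6, 1) → (3, -9, 3)
T5 scale by (-2, 3, 2): (-9, -9/2, 9) → (18, -27/2, 18); (3, -9, 3) → (-6, -27, 6)

image vertices: (18, -27/2, 18), (-6, -27, 6)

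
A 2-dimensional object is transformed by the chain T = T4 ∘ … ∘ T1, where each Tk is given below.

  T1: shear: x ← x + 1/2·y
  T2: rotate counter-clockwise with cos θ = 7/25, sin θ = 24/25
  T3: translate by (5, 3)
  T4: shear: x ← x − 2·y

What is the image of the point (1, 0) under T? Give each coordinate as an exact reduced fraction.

T(p) = (-66/25, 99/25)

T1 shear: x ← x + 1/2·y: (1, 0) → (1, 0)
T2 rotate counter-clockwise with cos θ = 7/25, sin θ = 24/25: (1, 0) → (7/25, 24/25)
T3 translate by (5, 3): (7/25, 24/25) → (132/25, 99/25)
T4 shear: x ← x − 2·y: (132/25, 99/25) → (-66/25, 99/25)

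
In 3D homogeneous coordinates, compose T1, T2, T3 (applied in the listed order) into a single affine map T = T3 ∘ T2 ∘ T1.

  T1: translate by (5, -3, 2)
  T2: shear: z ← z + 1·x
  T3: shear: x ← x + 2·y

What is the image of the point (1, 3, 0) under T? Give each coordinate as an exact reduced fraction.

T1 translate by (5, -3, 2): (1, 3, 0) → (6, 0, 2)
T2 shear: z ← z + 1·x: (6, 0, 2) → (6, 0, 8)
T3 shear: x ← x + 2·y: (6, 0, 8) → (6, 0, 8)

T(p) = (6, 0, 8)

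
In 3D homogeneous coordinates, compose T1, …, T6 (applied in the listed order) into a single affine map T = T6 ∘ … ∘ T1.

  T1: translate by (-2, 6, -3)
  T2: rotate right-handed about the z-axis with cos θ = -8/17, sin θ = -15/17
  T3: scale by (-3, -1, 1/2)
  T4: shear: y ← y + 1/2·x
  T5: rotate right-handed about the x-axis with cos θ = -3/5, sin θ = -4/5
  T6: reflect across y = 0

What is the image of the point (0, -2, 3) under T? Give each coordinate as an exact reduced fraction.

T(p) = (-228/17, -336/85, 448/85)

T1 translate by (-2, 6, -3): (0, -2, 3) → (-2, 4, 0)
T2 rotate right-handed about the z-axis with cos θ = -8/17, sin θ = -15/17: (-2, 4, 0) → (76/17, -2/17, 0)
T3 scale by (-3, -1, 1/2): (76/17, -2/17, 0) → (-228/17, 2/17, 0)
T4 shear: y ← y + 1/2·x: (-228/17, 2/17, 0) → (-228/17, -112/17, 0)
T5 rotate right-handed about the x-axis with cos θ = -3/5, sin θ = -4/5: (-228/17, -112/17, 0) → (-228/17, 336/85, 448/85)
T6 reflect across y = 0: (-228/17, 336/85, 448/85) → (-228/17, -336/85, 448/85)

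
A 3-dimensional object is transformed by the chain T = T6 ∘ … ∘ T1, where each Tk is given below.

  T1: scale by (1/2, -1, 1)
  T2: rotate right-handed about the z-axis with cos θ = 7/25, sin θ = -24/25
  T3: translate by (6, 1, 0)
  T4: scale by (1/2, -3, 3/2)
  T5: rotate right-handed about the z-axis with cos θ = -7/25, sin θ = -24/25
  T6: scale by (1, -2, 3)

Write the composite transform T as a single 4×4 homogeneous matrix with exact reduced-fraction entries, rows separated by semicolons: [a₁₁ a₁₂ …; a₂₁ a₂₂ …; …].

T = [3407/2500 588/625 0 -93/25; 588/625 -282/625 0 102/25; 0 0 9/2 0; 0 0 0 1]

T1 = [1/2 0 0 0; 0 -1 0 0; 0 0 1 0; 0 0 0 1]
T2·T1 = [7/50 -24/25 0 0; -12/25 -7/25 0 0; 0 0 1 0; 0 0 0 1]
T3·…·T1 = [7/50 -24/25 0 6; -12/25 -7/25 0 1; 0 0 1 0; 0 0 0 1]
T4·…·T1 = [7/100 -12/25 0 3; 36/25 21/25 0 -3; 0 0 3/2 0; 0 0 0 1]
T5·…·T1 = [3407/2500 588/625 0 -93/25; -294/625 141/625 0 -51/25; 0 0 3/2 0; 0 0 0 1]
T6·…·T1 = [3407/2500 588/625 0 -93/25; 588/625 -282/625 0 102/25; 0 0 9/2 0; 0 0 0 1]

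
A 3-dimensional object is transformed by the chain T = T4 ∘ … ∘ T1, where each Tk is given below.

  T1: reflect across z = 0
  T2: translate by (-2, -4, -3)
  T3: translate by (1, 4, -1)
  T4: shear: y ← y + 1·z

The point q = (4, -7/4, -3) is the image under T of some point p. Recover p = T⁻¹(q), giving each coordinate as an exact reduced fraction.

T1 = [1 0 0 0; 0 1 0 0; 0 0 -1 0; 0 0 0 1]
T2·T1 = [1 0 0 -2; 0 1 0 -4; 0 0 -1 -3; 0 0 0 1]
T3·…·T1 = [1 0 0 -1; 0 1 0 0; 0 0 -1 -4; 0 0 0 1]
T4·…·T1 = [1 0 0 -1; 0 1 -1 -4; 0 0 -1 -4; 0 0 0 1]
det M = -1; M⁻¹ = [1 0 0 1; 0 1 -1 0; 0 0 -1 -4; 0 0 0 1]
M⁻¹ · (4, -7/4, -3)ᵀ = (5, 5/4, -1)ᵀ

p = (5, 5/4, -1)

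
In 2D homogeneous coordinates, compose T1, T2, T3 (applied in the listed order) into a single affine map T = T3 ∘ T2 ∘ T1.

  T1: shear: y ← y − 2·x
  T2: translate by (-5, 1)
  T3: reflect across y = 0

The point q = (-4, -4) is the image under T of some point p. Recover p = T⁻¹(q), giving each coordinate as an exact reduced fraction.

p = (1, 5)

T1 = [1 0 0; -2 1 0; 0 0 1]
T2·T1 = [1 0 -5; -2 1 1; 0 0 1]
T3·…·T1 = [1 0 -5; 2 -1 -1; 0 0 1]
det M = -1; M⁻¹ = [1 0 5; 2 -1 9; 0 0 1]
M⁻¹ · (-4, -4)ᵀ = (1, 5)ᵀ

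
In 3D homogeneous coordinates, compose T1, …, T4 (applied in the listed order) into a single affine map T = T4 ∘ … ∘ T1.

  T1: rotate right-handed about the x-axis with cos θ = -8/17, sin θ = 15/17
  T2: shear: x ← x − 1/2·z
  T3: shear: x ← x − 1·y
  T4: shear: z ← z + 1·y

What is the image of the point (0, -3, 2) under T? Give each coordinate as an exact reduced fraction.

T1 rotate right-handed about the x-axis with cos θ = -8/17, sin θ = 15/17: (0, -3, 2) → (0, -6/17, -61/17)
T2 shear: x ← x − 1/2·z: (0, -6/17, -61/17) → (61/34, -6/17, -61/17)
T3 shear: x ← x − 1·y: (61/34, -6/17, -61/17) → (73/34, -6/17, -61/17)
T4 shear: z ← z + 1·y: (73/34, -6/17, -61/17) → (73/34, -6/17, -67/17)

T(p) = (73/34, -6/17, -67/17)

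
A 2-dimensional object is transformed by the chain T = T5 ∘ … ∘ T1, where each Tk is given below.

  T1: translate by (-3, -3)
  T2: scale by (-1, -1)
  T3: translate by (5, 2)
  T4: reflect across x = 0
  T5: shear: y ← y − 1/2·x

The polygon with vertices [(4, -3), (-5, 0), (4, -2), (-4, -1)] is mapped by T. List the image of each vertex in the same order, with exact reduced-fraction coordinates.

T1 translate by (-3, -3): (4, -3) → (1, -6); (-5, 0) → (-8, -3); (4, -2) → (1, -5); (-4, -1) → (-7, -4)
T2 scale by (-1, -1): (1, -6) → (-1, 6); (-8, -3) → (8, 3); (1, -5) → (-1, 5); (-7, -4) → (7, 4)
T3 translate by (5, 2): (-1, 6) → (4, 8); (8, 3) → (13, 5); (-1, 5) → (4, 7); (7, 4) → (12, 6)
T4 reflect across x = 0: (4, 8) → (-4, 8); (13, 5) → (-13, 5); (4, 7) → (-4, 7); (12, 6) → (-12, 6)
T5 shear: y ← y − 1/2·x: (-4, 8) → (-4, 10); (-13, 5) → (-13, 23/2); (-4, 7) → (-4, 9); (-12, 6) → (-12, 12)

image vertices: (-4, 10), (-13, 23/2), (-4, 9), (-12, 12)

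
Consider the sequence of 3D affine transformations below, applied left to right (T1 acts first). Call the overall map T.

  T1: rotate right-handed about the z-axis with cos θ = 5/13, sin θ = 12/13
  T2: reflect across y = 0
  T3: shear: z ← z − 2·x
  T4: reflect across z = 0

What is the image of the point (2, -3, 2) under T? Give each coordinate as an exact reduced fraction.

T(p) = (46/13, -9/13, 66/13)

T1 rotate right-handed about the z-axis with cos θ = 5/13, sin θ = 12/13: (2, -3, 2) → (46/13, 9/13, 2)
T2 reflect across y = 0: (46/13, 9/13, 2) → (46/13, -9/13, 2)
T3 shear: z ← z − 2·x: (46/13, -9/13, 2) → (46/13, -9/13, -66/13)
T4 reflect across z = 0: (46/13, -9/13, -66/13) → (46/13, -9/13, 66/13)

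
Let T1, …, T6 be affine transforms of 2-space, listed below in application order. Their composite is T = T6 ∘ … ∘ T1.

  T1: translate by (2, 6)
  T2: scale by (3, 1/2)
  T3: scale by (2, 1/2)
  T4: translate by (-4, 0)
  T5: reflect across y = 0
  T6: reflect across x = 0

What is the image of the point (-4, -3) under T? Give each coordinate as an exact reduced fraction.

T(p) = (16, -3/4)

T1 translate by (2, 6): (-4, -3) → (-2, 3)
T2 scale by (3, 1/2): (-2, 3) → (-6, 3/2)
T3 scale by (2, 1/2): (-6, 3/2) → (-12, 3/4)
T4 translate by (-4, 0): (-12, 3/4) → (-16, 3/4)
T5 reflect across y = 0: (-16, 3/4) → (-16, -3/4)
T6 reflect across x = 0: (-16, -3/4) → (16, -3/4)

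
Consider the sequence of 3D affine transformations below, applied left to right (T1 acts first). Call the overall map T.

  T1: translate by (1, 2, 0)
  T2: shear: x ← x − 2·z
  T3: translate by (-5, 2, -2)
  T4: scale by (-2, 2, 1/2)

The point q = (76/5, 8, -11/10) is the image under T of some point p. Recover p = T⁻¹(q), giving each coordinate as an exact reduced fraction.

T1 = [1 0 0 1; 0 1 0 2; 0 0 1 0; 0 0 0 1]
T2·T1 = [1 0 -2 1; 0 1 0 2; 0 0 1 0; 0 0 0 1]
T3·…·T1 = [1 0 -2 -4; 0 1 0 4; 0 0 1 -2; 0 0 0 1]
T4·…·T1 = [-2 0 4 8; 0 2 0 8; 0 0 1/2 -1; 0 0 0 1]
det M = -2; M⁻¹ = [-1/2 0 4 8; 0 1/2 0 -4; 0 0 2 2; 0 0 0 1]
M⁻¹ · (76/5, 8, -11/10)ᵀ = (-4, 0, -1/5)ᵀ

p = (-4, 0, -1/5)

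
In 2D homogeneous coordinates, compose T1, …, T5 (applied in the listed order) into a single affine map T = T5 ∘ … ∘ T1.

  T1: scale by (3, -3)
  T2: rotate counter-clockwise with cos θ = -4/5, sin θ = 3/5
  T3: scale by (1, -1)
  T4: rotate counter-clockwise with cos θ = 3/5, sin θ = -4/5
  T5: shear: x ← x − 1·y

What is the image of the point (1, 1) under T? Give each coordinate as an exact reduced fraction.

T(p) = (-42/25, -51/25)

T1 scale by (3, -3): (1, 1) → (3, -3)
T2 rotate counter-clockwise with cos θ = -4/5, sin θ = 3/5: (3, -3) → (-3/5, 21/5)
T3 scale by (1, -1): (-3/5, 21/5) → (-3/5, -21/5)
T4 rotate counter-clockwise with cos θ = 3/5, sin θ = -4/5: (-3/5, -21/5) → (-93/25, -51/25)
T5 shear: x ← x − 1·y: (-93/25, -51/25) → (-42/25, -51/25)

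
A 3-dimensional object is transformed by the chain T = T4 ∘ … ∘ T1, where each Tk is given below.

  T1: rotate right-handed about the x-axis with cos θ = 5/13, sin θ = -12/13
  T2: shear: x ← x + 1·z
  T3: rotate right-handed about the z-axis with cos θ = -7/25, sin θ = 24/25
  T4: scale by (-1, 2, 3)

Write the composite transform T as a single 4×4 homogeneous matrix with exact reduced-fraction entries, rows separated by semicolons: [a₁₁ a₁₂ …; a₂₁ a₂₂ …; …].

T = [7/25 36/325 323/325 0; 48/25 -646/325 72/325 0; 0 -36/13 15/13 0; 0 0 0 1]

T1 = [1 0 0 0; 0 5/13 12/13 0; 0 -12/13 5/13 0; 0 0 0 1]
T2·T1 = [1 -12/13 5/13 0; 0 5/13 12/13 0; 0 -12/13 5/13 0; 0 0 0 1]
T3·…·T1 = [-7/25 -36/325 -323/325 0; 24/25 -323/325 36/325 0; 0 -12/13 5/13 0; 0 0 0 1]
T4·…·T1 = [7/25 36/325 323/325 0; 48/25 -646/325 72/325 0; 0 -36/13 15/13 0; 0 0 0 1]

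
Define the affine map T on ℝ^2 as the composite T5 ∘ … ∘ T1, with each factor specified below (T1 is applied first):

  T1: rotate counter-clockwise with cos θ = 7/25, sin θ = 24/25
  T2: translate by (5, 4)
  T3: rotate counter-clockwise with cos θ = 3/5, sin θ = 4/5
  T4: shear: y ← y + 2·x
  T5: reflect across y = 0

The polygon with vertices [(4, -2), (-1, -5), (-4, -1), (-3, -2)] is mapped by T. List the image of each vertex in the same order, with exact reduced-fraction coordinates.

T1 rotate counter-clockwise with cos θ = 7/25, sin θ = 24/25: (4, -2) → (76/25, 82/25); (-1, -5) → (113/25, -59/25); (-4, -1) → (-4/25, -103/25); (-3, -2) → (27/25, -86/25)
T2 translate by (5, 4): (76/25, 82/25) → (201/25, 182/25); (113/25, -59/25) → (238/25, 41/25); (-4/25, -103/25) → (121/25, -3/25); (27/25, -86/25) → (152/25, 14/25)
T3 rotate counter-clockwise with cos θ = 3/5, sin θ = 4/5: (201/25, 182/25) → (-1, 54/5); (238/25, 41/25) → (22/5, 43/5); (121/25, -3/25) → (3, 19/5); (152/25, 14/25) → (16/5, 26/5)
T4 shear: y ← y + 2·x: (-1, 54/5) → (-1, 44/5); (22/5, 43/5) → (22/5, 87/5); (3, 19/5) → (3, 49/5); (16/5, 26/5) → (16/5, 58/5)
T5 reflect across y = 0: (-1, 44/5) → (-1, -44/5); (22/5, 87/5) → (22/5, -87/5); (3, 49/5) → (3, -49/5); (16/5, 58/5) → (16/5, -58/5)

image vertices: (-1, -44/5), (22/5, -87/5), (3, -49/5), (16/5, -58/5)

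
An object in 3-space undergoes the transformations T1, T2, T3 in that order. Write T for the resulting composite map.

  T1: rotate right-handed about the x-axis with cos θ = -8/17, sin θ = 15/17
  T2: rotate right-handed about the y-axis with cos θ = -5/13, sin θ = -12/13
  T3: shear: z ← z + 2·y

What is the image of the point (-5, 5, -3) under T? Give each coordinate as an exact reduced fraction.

T(p) = (-763/221, 5/17, -1385/221)

T1 rotate right-handed about the x-axis with cos θ = -8/17, sin θ = 15/17: (-5, 5, -3) → (-5, 5/17, 99/17)
T2 rotate right-handed about the y-axis with cos θ = -5/13, sin θ = -12/13: (-5, 5/17, 99/17) → (-763/221, 5/17, -1515/221)
T3 shear: z ← z + 2·y: (-763/221, 5/17, -1515/221) → (-763/221, 5/17, -1385/221)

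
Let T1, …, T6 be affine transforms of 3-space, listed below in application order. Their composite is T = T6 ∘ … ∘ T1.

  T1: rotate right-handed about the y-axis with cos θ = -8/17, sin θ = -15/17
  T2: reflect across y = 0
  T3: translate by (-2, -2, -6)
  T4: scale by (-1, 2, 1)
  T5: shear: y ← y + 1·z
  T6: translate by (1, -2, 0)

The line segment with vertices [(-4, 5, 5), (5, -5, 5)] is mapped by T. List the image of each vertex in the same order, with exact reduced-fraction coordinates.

image vertices: (94/17, -474/17, -202/17), (166/17, 1/17, -67/17)

T1 rotate right-handed about the y-axis with cos θ = -8/17, sin θ = -15/17: (-4, 5, 5) → (-43/17, 5, -100/17); (5, -5, 5) → (-115/17, -5, 35/17)
T2 reflect across y = 0: (-43/17, 5, -100/17) → (-43/17, -5, -100/17); (-115/17, -5, 35/17) → (-115/17, 5, 35/17)
T3 translate by (-2, -2, -6): (-43/17, -5, -100/17) → (-77/17, -7, -202/17); (-115/17, 5, 35/17) → (-149/17, 3, -67/17)
T4 scale by (-1, 2, 1): (-77/17, -7, -202/17) → (77/17, -14, -202/17); (-149/17, 3, -67/17) → (149/17, 6, -67/17)
T5 shear: y ← y + 1·z: (77/17, -14, -202/17) → (77/17, -440/17, -202/17); (149/17, 6, -67/17) → (149/17, 35/17, -67/17)
T6 translate by (1, -2, 0): (77/17, -440/17, -202/17) → (94/17, -474/17, -202/17); (149/17, 35/17, -67/17) → (166/17, 1/17, -67/17)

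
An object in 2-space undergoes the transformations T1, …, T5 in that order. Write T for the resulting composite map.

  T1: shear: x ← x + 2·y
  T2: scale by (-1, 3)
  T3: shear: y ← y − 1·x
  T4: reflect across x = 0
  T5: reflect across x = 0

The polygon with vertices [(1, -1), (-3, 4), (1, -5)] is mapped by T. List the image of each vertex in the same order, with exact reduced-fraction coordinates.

image vertices: (1, -4), (-5, 17), (9, -24)

T1 shear: x ← x + 2·y: (1, -1) → (-1, -1); (-3, 4) → (5, 4); (1, -5) → (-9, -5)
T2 scale by (-1, 3): (-1, -1) → (1, -3); (5, 4) → (-5, 12); (-9, -5) → (9, -15)
T3 shear: y ← y − 1·x: (1, -3) → (1, -4); (-5, 12) → (-5, 17); (9, -15) → (9, -24)
T4 reflect across x = 0: (1, -4) → (-1, -4); (-5, 17) → (5, 17); (9, -24) → (-9, -24)
T5 reflect across x = 0: (-1, -4) → (1, -4); (5, 17) → (-5, 17); (-9, -24) → (9, -24)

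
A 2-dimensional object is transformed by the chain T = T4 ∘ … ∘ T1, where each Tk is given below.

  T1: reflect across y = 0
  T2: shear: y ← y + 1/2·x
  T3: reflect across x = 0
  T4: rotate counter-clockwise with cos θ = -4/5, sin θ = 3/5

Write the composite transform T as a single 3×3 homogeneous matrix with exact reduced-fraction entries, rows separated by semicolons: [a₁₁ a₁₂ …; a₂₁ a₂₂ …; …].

T1 = [1 0 0; 0 -1 0; 0 0 1]
T2·T1 = [1 0 0; 1/2 -1 0; 0 0 1]
T3·…·T1 = [-1 0 0; 1/2 -1 0; 0 0 1]
T4·…·T1 = [1/2 3/5 0; -1 4/5 0; 0 0 1]

T = [1/2 3/5 0; -1 4/5 0; 0 0 1]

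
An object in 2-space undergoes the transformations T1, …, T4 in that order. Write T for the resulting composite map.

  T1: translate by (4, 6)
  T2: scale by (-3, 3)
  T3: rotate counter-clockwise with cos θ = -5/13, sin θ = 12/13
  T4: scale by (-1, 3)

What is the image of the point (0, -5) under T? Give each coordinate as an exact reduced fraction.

T(p) = (-24/13, -477/13)

T1 translate by (4, 6): (0, -5) → (4, 1)
T2 scale by (-3, 3): (4, 1) → (-12, 3)
T3 rotate counter-clockwise with cos θ = -5/13, sin θ = 12/13: (-12, 3) → (24/13, -159/13)
T4 scale by (-1, 3): (24/13, -159/13) → (-24/13, -477/13)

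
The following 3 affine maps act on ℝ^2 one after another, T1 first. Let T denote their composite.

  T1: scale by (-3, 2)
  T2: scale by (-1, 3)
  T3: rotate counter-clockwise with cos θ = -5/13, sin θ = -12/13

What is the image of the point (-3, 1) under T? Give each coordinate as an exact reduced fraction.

T1 scale by (-3, 2): (-3, 1) → (9, 2)
T2 scale by (-1, 3): (9, 2) → (-9, 6)
T3 rotate counter-clockwise with cos θ = -5/13, sin θ = -12/13: (-9, 6) → (9, 6)

T(p) = (9, 6)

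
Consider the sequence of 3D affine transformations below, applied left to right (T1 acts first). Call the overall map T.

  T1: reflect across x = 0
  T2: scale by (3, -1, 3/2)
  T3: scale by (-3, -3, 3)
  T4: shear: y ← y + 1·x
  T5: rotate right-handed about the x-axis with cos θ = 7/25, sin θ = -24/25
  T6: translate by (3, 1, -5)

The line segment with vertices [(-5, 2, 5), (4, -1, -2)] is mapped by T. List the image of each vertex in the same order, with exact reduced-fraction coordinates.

T1 reflect across x = 0: (-5, 2, 5) → (5, 2, 5); (4, -1, -2) → (-4, -1, -2)
T2 scale by (3, -1, 3/2): (5, 2, 5) → (15, -2, 15/2); (-4, -1, -2) → (-12, 1, -3)
T3 scale by (-3, -3, 3): (15, -2, 15/2) → (-45, 6, 45/2); (-12, 1, -3) → (36, -3, -9)
T4 shear: y ← y + 1·x: (-45, 6, 45/2) → (-45, -39, 45/2); (36, -3, -9) → (36, 33, -9)
T5 rotate right-handed about the x-axis with cos θ = 7/25, sin θ = -24/25: (-45, -39, 45/2) → (-45, 267/25, 2187/50); (36, 33, -9) → (36, 3/5, -171/5)
T6 translate by (3, 1, -5): (-45, 267/25, 2187/50) → (-42, 292/25, 1937/50); (36, 3/5, -171/5) → (39, 8/5, -196/5)

image vertices: (-42, 292/25, 1937/50), (39, 8/5, -196/5)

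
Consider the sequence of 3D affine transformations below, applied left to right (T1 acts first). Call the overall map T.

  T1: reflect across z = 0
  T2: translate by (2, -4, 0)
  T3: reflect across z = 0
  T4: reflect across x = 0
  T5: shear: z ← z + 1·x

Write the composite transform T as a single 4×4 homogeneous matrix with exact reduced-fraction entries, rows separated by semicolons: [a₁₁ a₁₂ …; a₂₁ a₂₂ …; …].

T = [-1 0 0 -2; 0 1 0 -4; -1 0 1 -2; 0 0 0 1]

T1 = [1 0 0 0; 0 1 0 0; 0 0 -1 0; 0 0 0 1]
T2·T1 = [1 0 0 2; 0 1 0 -4; 0 0 -1 0; 0 0 0 1]
T3·…·T1 = [1 0 0 2; 0 1 0 -4; 0 0 1 0; 0 0 0 1]
T4·…·T1 = [-1 0 0 -2; 0 1 0 -4; 0 0 1 0; 0 0 0 1]
T5·…·T1 = [-1 0 0 -2; 0 1 0 -4; -1 0 1 -2; 0 0 0 1]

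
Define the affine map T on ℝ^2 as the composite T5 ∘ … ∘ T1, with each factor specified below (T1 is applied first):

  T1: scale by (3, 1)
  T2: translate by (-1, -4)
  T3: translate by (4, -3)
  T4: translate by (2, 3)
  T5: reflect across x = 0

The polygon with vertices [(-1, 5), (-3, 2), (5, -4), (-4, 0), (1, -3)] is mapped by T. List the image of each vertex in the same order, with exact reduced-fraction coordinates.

T1 scale by (3, 1): (-1, 5) → (-3, 5); (-3, 2) → (-9, 2); (5, -4) → (15, -4); (-4, 0) → (-12, 0); (1, -3) → (3, -3)
T2 translate by (-1, -4): (-3, 5) → (-4, 1); (-9, 2) → (-10, -2); (15, -4) → (14, -8); (-12, 0) → (-13, -4); (3, -3) → (2, -7)
T3 translate by (4, -3): (-4, 1) → (0, -2); (-10, -2) → (-6, -5); (14, -8) → (18, -11); (-13, -4) → (-9, -7); (2, -7) → (6, -10)
T4 translate by (2, 3): (0, -2) → (2, 1); (-6, -5) → (-4, -2); (18, -11) → (20, -8); (-9, -7) → (-7, -4); (6, -10) → (8, -7)
T5 reflect across x = 0: (2, 1) → (-2, 1); (-4, -2) → (4, -2); (20, -8) → (-20, -8); (-7, -4) → (7, -4); (8, -7) → (-8, -7)

image vertices: (-2, 1), (4, -2), (-20, -8), (7, -4), (-8, -7)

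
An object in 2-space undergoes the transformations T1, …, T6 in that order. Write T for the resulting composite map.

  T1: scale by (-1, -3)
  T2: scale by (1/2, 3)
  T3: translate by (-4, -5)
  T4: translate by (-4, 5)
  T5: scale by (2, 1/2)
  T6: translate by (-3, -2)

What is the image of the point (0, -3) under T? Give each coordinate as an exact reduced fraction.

T(p) = (-19, 23/2)

T1 scale by (-1, -3): (0, -3) → (0, 9)
T2 scale by (1/2, 3): (0, 9) → (0, 27)
T3 translate by (-4, -5): (0, 27) → (-4, 22)
T4 translate by (-4, 5): (-4, 22) → (-8, 27)
T5 scale by (2, 1/2): (-8, 27) → (-16, 27/2)
T6 translate by (-3, -2): (-16, 27/2) → (-19, 23/2)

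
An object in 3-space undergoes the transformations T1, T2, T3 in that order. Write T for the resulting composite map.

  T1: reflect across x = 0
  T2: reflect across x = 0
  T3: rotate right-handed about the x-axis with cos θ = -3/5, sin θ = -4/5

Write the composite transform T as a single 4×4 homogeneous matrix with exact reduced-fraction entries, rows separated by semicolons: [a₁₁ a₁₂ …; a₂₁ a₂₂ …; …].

T1 = [-1 0 0 0; 0 1 0 0; 0 0 1 0; 0 0 0 1]
T2·T1 = [1 0 0 0; 0 1 0 0; 0 0 1 0; 0 0 0 1]
T3·…·T1 = [1 0 0 0; 0 -3/5 4/5 0; 0 -4/5 -3/5 0; 0 0 0 1]

T = [1 0 0 0; 0 -3/5 4/5 0; 0 -4/5 -3/5 0; 0 0 0 1]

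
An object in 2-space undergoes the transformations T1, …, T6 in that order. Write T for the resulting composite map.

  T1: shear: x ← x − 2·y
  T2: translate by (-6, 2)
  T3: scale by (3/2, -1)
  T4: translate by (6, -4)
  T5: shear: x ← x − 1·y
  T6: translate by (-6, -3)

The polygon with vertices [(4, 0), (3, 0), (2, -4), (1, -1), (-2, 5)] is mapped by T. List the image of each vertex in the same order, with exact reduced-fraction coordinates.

image vertices: (3, -9), (3/2, -9), (8, -5), (1/2, -8), (-16, -14)

T1 shear: x ← x − 2·y: (4, 0) → (4, 0); (3, 0) → (3, 0); (2, -4) → (10, -4); (1, -1) → (3, -1); (-2, 5) → (-12, 5)
T2 translate by (-6, 2): (4, 0) → (-2, 2); (3, 0) → (-3, 2); (10, -4) → (4, -2); (3, -1) → (-3, 1); (-12, 5) → (-18, 7)
T3 scale by (3/2, -1): (-2, 2) → (-3, -2); (-3, 2) → (-9/2, -2); (4, -2) → (6, 2); (-3, 1) → (-9/2, -1); (-18, 7) → (-27, -7)
T4 translate by (6, -4): (-3, -2) → (3, -6); (-9/2, -2) → (3/2, -6); (6, 2) → (12, -2); (-9/2, -1) → (3/2, -5); (-27, -7) → (-21, -11)
T5 shear: x ← x − 1·y: (3, -6) → (9, -6); (3/2, -6) → (15/2, -6); (12, -2) → (14, -2); (3/2, -5) → (13/2, -5); (-21, -11) → (-10, -11)
T6 translate by (-6, -3): (9, -6) → (3, -9); (15/2, -6) → (3/2, -9); (14, -2) → (8, -5); (13/2, -5) → (1/2, -8); (-10, -11) → (-16, -14)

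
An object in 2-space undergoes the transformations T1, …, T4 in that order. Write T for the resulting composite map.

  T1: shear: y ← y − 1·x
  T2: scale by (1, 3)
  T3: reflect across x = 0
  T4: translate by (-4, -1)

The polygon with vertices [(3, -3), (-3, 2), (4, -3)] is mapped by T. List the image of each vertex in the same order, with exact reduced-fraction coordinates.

T1 shear: y ← y − 1·x: (3, -3) → (3, -6); (-3, 2) → (-3, 5); (4, -3) → (4, -7)
T2 scale by (1, 3): (3, -6) → (3, -18); (-3, 5) → (-3, 15); (4, -7) → (4, -21)
T3 reflect across x = 0: (3, -18) → (-3, -18); (-3, 15) → (3, 15); (4, -21) → (-4, -21)
T4 translate by (-4, -1): (-3, -18) → (-7, -19); (3, 15) → (-1, 14); (-4, -21) → (-8, -22)

image vertices: (-7, -19), (-1, 14), (-8, -22)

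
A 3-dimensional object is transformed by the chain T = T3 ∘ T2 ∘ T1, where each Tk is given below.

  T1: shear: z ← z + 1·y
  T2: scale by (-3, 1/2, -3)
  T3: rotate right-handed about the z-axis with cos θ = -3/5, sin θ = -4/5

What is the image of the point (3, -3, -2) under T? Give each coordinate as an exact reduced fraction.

T1 shear: z ← z + 1·y: (3, -3, -2) → (3, -3, -5)
T2 scale by (-3, 1/2, -3): (3, -3, -5) → (-9, -3/2, 15)
T3 rotate right-handed about the z-axis with cos θ = -3/5, sin θ = -4/5: (-9, -3/2, 15) → (21/5, 81/10, 15)

T(p) = (21/5, 81/10, 15)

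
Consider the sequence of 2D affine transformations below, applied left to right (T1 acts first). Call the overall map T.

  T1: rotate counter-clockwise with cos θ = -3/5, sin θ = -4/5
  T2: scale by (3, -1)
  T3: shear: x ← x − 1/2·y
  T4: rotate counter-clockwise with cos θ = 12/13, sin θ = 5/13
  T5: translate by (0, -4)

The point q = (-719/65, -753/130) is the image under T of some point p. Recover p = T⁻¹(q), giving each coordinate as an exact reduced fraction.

T1 = [-3/5 4/5 0; -4/5 -3/5 0; 0 0 1]
T2·T1 = [-9/5 12/5 0; 4/5 3/5 0; 0 0 1]
T3·…·T1 = [-11/5 21/10 0; 4/5 3/5 0; 0 0 1]
T4·…·T1 = [-152/65 111/65 0; -7/65 177/130 0; 0 0 1]
T5·…·T1 = [-152/65 111/65 0; -7/65 177/130 -4; 0 0 1]
det M = -3; M⁻¹ = [-59/130 37/65 148/65; -7/195 152/195 608/195; 0 0 1]
M⁻¹ · (-719/65, -753/130)ᵀ = (4, -1)ᵀ

p = (4, -1)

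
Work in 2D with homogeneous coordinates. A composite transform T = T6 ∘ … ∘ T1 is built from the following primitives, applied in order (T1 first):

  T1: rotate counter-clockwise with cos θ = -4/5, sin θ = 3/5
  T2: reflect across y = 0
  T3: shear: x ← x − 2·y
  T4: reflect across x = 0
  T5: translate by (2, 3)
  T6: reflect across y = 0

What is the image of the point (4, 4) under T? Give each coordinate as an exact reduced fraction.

T(p) = (46/5, -19/5)

T1 rotate counter-clockwise with cos θ = -4/5, sin θ = 3/5: (4, 4) → (-28/5, -4/5)
T2 reflect across y = 0: (-28/5, -4/5) → (-28/5, 4/5)
T3 shear: x ← x − 2·y: (-28/5, 4/5) → (-36/5, 4/5)
T4 reflect across x = 0: (-36/5, 4/5) → (36/5, 4/5)
T5 translate by (2, 3): (36/5, 4/5) → (46/5, 19/5)
T6 reflect across y = 0: (46/5, 19/5) → (46/5, -19/5)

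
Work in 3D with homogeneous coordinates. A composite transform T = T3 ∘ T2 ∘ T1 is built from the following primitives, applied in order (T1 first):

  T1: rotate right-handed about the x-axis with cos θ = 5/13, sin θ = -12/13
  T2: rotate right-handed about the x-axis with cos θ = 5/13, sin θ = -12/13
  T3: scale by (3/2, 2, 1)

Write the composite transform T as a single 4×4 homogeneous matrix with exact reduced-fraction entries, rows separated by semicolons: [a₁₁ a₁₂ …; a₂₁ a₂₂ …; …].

T1 = [1 0 0 0; 0 5/13 12/13 0; 0 -12/13 5/13 0; 0 0 0 1]
T2·T1 = [1 0 0 0; 0 -119/169 120/169 0; 0 -120/169 -119/169 0; 0 0 0 1]
T3·…·T1 = [3/2 0 0 0; 0 -238/169 240/169 0; 0 -120/169 -119/169 0; 0 0 0 1]

T = [3/2 0 0 0; 0 -238/169 240/169 0; 0 -120/169 -119/169 0; 0 0 0 1]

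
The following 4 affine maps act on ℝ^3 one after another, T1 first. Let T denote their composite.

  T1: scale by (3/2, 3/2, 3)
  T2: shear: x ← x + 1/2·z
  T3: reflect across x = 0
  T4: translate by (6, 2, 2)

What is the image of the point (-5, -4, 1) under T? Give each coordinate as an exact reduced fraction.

T(p) = (12, -4, 5)

T1 scale by (3/2, 3/2, 3): (-5, -4, 1) → (-15/2, -6, 3)
T2 shear: x ← x + 1/2·z: (-15/2, -6, 3) → (-6, -6, 3)
T3 reflect across x = 0: (-6, -6, 3) → (6, -6, 3)
T4 translate by (6, 2, 2): (6, -6, 3) → (12, -4, 5)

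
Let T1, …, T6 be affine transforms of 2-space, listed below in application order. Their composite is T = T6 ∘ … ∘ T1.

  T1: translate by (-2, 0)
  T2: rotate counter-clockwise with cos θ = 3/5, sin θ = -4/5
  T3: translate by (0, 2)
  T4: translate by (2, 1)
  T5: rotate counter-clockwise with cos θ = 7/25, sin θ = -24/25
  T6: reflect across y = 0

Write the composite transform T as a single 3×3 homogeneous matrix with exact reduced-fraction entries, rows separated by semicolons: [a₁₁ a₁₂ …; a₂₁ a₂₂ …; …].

T1 = [1 0 -2; 0 1 0; 0 0 1]
T2·T1 = [3/5 4/5 -6/5; -4/5 3/5 8/5; 0 0 1]
T3·…·T1 = [3/5 4/5 -6/5; -4/5 3/5 18/5; 0 0 1]
T4·…·T1 = [3/5 4/5 4/5; -4/5 3/5 23/5; 0 0 1]
T5·…·T1 = [-3/5 4/5 116/25; -4/5 -3/5 13/25; 0 0 1]
T6·…·T1 = [-3/5 4/5 116/25; 4/5 3/5 -13/25; 0 0 1]

T = [-3/5 4/5 116/25; 4/5 3/5 -13/25; 0 0 1]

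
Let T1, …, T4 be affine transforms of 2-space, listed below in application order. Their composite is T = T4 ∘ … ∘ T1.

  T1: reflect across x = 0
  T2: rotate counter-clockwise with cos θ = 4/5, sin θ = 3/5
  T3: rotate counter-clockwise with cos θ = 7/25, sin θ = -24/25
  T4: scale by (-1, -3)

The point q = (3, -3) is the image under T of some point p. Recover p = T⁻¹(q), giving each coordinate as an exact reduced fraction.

p = (3, -1)

T1 = [-1 0 0; 0 1 0; 0 0 1]
T2·T1 = [-4/5 -3/5 0; -3/5 4/5 0; 0 0 1]
T3·…·T1 = [-4/5 3/5 0; 3/5 4/5 0; 0 0 1]
T4·…·T1 = [4/5 -3/5 0; -9/5 -12/5 0; 0 0 1]
det M = -3; M⁻¹ = [4/5 -1/5 0; -3/5 -4/15 0; 0 0 1]
M⁻¹ · (3, -3)ᵀ = (3, -1)ᵀ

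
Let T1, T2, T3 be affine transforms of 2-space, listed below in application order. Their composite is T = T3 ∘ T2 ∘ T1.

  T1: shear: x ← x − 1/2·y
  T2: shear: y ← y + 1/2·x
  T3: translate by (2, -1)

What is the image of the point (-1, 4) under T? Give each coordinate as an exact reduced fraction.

T1 shear: x ← x − 1/2·y: (-1, 4) → (-3, 4)
T2 shear: y ← y + 1/2·x: (-3, 4) → (-3, 5/2)
T3 translate by (2, -1): (-3, 5/2) → (-1, 3/2)

T(p) = (-1, 3/2)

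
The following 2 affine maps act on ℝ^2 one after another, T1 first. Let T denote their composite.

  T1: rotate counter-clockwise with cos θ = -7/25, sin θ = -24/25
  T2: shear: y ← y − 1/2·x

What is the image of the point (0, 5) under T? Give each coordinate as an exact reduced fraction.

T(p) = (24/5, -19/5)

T1 rotate counter-clockwise with cos θ = -7/25, sin θ = -24/25: (0, 5) → (24/5, -7/5)
T2 shear: y ← y − 1/2·x: (24/5, -7/5) → (24/5, -19/5)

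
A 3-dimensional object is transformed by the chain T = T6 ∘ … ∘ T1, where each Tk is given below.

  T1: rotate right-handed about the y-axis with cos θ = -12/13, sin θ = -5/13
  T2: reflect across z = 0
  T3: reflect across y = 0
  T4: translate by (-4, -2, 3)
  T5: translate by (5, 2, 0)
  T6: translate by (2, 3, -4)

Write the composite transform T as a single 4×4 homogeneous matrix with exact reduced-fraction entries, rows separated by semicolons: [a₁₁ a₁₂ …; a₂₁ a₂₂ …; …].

T1 = [-12/13 0 -5/13 0; 0 1 0 0; 5/13 0 -12/13 0; 0 0 0 1]
T2·T1 = [-12/13 0 -5/13 0; 0 1 0 0; -5/13 0 12/13 0; 0 0 0 1]
T3·…·T1 = [-12/13 0 -5/13 0; 0 -1 0 0; -5/13 0 12/13 0; 0 0 0 1]
T4·…·T1 = [-12/13 0 -5/13 -4; 0 -1 0 -2; -5/13 0 12/13 3; 0 0 0 1]
T5·…·T1 = [-12/13 0 -5/13 1; 0 -1 0 0; -5/13 0 12/13 3; 0 0 0 1]
T6·…·T1 = [-12/13 0 -5/13 3; 0 -1 0 3; -5/13 0 12/13 -1; 0 0 0 1]

T = [-12/13 0 -5/13 3; 0 -1 0 3; -5/13 0 12/13 -1; 0 0 0 1]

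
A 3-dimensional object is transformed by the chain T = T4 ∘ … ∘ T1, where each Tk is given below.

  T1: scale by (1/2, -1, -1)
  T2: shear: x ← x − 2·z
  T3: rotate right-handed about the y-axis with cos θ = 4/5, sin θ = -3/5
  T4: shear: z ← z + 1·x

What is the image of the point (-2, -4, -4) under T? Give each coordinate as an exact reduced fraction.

T(p) = (-48/5, 4, -59/5)

T1 scale by (1/2, -1, -1): (-2, -4, -4) → (-1, 4, 4)
T2 shear: x ← x − 2·z: (-1, 4, 4) → (-9, 4, 4)
T3 rotate right-handed about the y-axis with cos θ = 4/5, sin θ = -3/5: (-9, 4, 4) → (-48/5, 4, -11/5)
T4 shear: z ← z + 1·x: (-48/5, 4, -11/5) → (-48/5, 4, -59/5)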